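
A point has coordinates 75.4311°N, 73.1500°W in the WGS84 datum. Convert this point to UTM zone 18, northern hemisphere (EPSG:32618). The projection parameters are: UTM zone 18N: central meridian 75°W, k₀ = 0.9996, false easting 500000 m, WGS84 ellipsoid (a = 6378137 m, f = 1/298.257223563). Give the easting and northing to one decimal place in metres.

E 551937.8 m, N 8372518.8 m

Zone 18 central meridian λ₀ = 6×18 − 183 = -75°; Δλ = +1.8500°.
Transverse Mercator on WGS84 with k₀ = 0.9996 gives E = 551937.770 m, N = 8372518.773 m.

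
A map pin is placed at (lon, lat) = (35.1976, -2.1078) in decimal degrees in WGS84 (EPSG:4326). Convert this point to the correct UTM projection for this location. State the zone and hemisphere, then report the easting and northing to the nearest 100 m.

Zone 36S: E 744400 m, N 9766900 m

Longitude 35.1976° lies in the 6° band [30°, 36°), giving zone 36; latitude is south of the equator, so 36S.
Zone 36 central meridian λ₀ = 6×36 − 183 = 33°; Δλ = +2.1976°.
Transverse Mercator on WGS84 with k₀ = 0.9996 gives E = 744433.690 m, N = 9766851.238 m.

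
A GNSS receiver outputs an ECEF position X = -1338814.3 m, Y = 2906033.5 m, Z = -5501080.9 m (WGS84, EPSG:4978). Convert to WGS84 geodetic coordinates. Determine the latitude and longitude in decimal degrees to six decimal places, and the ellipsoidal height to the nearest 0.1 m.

lat -59.983300°, lon 114.735600°, h 1772.0 m

λ = atan2(Y, X) = 114.73559987°; p = √(X²+Y²) = 3199602.2 m.
Bowring's method on WGS84 (a = 6378137 m, b = 6356752.314 m) gives φ = -59.98329964°, h = 1771.970 m.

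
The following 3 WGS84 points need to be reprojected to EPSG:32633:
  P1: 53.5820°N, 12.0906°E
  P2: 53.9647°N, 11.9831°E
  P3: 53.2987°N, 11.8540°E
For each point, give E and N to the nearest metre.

P1: E 307409 m, N 5940953 m; P2: E 302104 m, N 5983809 m; P3: E 290361 m, N 5910116 m

UTM zone 33N: λ₀ = 15°, k₀ = 0.9996.
P1 (53.5820°, 12.0906°) → (307409.159, 5940952.673) m.
P2 (53.9647°, 11.9831°) → (302104.434, 5983808.987) m.
P3 (53.2987°, 11.8540°) → (290360.811, 5910115.768) m.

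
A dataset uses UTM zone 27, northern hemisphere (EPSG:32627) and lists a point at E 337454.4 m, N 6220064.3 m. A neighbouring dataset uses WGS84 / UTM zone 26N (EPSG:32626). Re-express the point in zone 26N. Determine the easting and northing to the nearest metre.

UTM 27N → geographic: φ = 56.09800031°, λ = -23.61319932°.
UTM 26N (λ₀ = -27°) forward: E = 710646.203 m, N = 6222156.608 m.

E 710646 m, N 6222157 m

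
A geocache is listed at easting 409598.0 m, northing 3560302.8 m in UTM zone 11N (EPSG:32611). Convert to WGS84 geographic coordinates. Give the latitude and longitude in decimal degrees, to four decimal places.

Zone 11N: λ₀ = -117°, k₀ = 0.9996, false easting 500000 m.
Meridian distance M = (N − FN)/k₀ = 3561727.5 m.
Inverse transverse Mercator on WGS84 gives φ = 32.17560036°, λ = -117.95889973°.

lat 32.1756°, lon -117.9589°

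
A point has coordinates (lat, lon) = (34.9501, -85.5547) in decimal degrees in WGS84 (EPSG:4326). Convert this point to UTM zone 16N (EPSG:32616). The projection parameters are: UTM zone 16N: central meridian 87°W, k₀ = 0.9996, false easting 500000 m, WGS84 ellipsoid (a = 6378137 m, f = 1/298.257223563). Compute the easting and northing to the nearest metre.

Zone 16 central meridian λ₀ = 6×16 − 183 = -87°; Δλ = +1.4453°.
Transverse Mercator on WGS84 with k₀ = 0.9996 gives E = 631970.883 m, N = 3868463.016 m.

E 631971 m, N 3868463 m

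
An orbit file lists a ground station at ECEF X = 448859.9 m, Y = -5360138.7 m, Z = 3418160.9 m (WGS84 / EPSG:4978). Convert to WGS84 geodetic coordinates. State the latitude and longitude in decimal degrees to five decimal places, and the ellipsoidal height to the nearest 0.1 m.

lat 32.60940°, lon -85.21320°, h 1135.3 m

λ = atan2(Y, X) = -85.21319949°; p = √(X²+Y²) = 5378899.7 m.
Bowring's method on WGS84 (a = 6378137 m, b = 6356752.314 m) gives φ = 32.60940047°, h = 1135.296 m.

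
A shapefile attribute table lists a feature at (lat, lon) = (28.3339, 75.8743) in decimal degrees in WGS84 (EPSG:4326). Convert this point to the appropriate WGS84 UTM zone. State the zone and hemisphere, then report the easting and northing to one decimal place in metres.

Longitude 75.8743° lies in the 6° band [72°, 78°), giving zone 43; latitude is north of the equator, so 43N.
Zone 43 central meridian λ₀ = 6×43 − 183 = 75°; Δλ = +0.8743°.
Transverse Mercator on WGS84 with k₀ = 0.9996 gives E = 585698.790 m, N = 3134501.427 m.

Zone 43N: E 585698.8 m, N 3134501.4 m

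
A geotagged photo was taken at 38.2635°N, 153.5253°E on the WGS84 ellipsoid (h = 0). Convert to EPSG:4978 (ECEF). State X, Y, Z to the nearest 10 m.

X -4488520 m, Y 2235420 m, Z 3928450 m

WGS84: a = 6378137 m, e² = 0.006694380; N(φ) = a/√(1−e²sin²φ) = 6386340.215 m.
X = (N+h)·cosφ·cosλ = -4488518.987 m; Y = (N+h)·cosφ·sinλ = 2235418.881 m; Z = (N(1−e²)+h)·sinφ = 3928450.399 m.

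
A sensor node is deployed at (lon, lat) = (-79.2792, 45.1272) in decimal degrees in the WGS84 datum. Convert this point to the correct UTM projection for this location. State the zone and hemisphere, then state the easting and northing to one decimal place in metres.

Longitude -79.2792° lies in the 6° band [-84°, -78°), giving zone 17; latitude is north of the equator, so 17N.
Zone 17 central meridian λ₀ = 6×17 − 183 = -81°; Δλ = +1.7208°.
Transverse Mercator on WGS84 with k₀ = 0.9996 gives E = 635324.882 m, N = 4998521.216 m.

Zone 17N: E 635324.9 m, N 4998521.2 m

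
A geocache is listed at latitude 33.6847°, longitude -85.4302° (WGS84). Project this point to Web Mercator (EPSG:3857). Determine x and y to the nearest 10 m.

x -9510050 m, y 3986540 m

Web Mercator is spherical with R = a = 6378137 m.
x = R·λ = 6378137 × -1.491038271 = -9510046.362 m.
y = R·ln tan(π/4 + φ/2) = 6378137 × 0.625032530 = 3986543.107 m.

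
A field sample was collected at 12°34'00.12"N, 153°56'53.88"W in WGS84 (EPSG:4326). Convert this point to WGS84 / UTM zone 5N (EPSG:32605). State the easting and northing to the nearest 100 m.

E 397000 m, N 1389400 m

Zone 5 central meridian λ₀ = 6×5 − 183 = -153°; Δλ = -0.9483°.
Transverse Mercator on WGS84 with k₀ = 0.9996 gives E = 396985.294 m, N = 1389404.992 m.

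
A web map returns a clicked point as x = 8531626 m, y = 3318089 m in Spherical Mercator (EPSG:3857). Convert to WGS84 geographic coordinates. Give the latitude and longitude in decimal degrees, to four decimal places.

lat 28.5468°, lon 76.6409°

R = 6378137 m. λ = x/R = 76.64090034°.
φ = 2·arctan(exp(y/R)) − 90° = 2·arctan(1.68241) − 90° = 28.54679750°.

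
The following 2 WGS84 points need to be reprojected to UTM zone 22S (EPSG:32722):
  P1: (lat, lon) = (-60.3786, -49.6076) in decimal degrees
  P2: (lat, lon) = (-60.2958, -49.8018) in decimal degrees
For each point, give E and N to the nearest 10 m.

UTM zone 22S: λ₀ = -51°, k₀ = 0.9996.
P1 (-60.3786°, -49.6076°) → (576771.885, 3305612.776) m.
P2 (-60.2958°, -49.8018°) → (566232.847, 3315043.919) m.

P1: E 576770 m, N 3305610 m; P2: E 566230 m, N 3315040 m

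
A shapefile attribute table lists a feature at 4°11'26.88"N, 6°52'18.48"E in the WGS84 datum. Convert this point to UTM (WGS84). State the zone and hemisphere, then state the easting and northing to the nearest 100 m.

Zone 32N: E 263800 m, N 463500 m

Longitude 6.8718° lies in the 6° band [6°, 12°), giving zone 32; latitude is north of the equator, so 32N.
Zone 32 central meridian λ₀ = 6×32 − 183 = 9°; Δλ = -2.1282°.
Transverse Mercator on WGS84 with k₀ = 0.9996 gives E = 263759.482 m, N = 463538.343 m.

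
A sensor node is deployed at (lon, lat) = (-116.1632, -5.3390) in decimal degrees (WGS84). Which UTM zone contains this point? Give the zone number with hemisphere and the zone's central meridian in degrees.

UTM zone = ⌊(λ + 180)/6⌋ + 1; -116.1632° ∈ [-120°, -114°) → zone 11.
Hemisphere: S (φ < 0).
Central meridian λ₀ = 6×11 − 183 = -117°.

Zone 11S, central meridian -117°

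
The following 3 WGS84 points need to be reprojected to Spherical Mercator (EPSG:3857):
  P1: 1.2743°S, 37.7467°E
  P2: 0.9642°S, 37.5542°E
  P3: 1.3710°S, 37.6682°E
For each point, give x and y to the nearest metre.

P1: x 4201943 m, y -141866 m; P2: x 4180514 m, y -107339 m; P3: x 4193205 m, y -152634 m

Web Mercator: x = R·λ, y = R·ln tan(π/4+φ/2), R = 6378137 m.
P1 (-1.2743°, 37.7467°) → (4201943.423, -141866.123) m.
P2 (-0.9642°, 37.5542°) → (4180514.421, -107339.320) m.
P3 (-1.3710°, 37.6682°) → (4193204.843, -152633.588) m.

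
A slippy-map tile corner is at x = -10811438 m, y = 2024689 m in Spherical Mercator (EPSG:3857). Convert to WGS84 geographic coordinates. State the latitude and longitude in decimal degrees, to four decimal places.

lat 17.8901°, lon -97.1208°

R = 6378137 m. λ = x/R = -97.12079999°.
φ = 2·arctan(exp(y/R)) − 90° = 2·arctan(1.37361) − 90° = 17.89010049°.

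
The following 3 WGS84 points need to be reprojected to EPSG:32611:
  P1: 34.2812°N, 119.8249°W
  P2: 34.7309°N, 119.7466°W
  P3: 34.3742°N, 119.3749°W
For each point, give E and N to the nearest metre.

UTM zone 11N: λ₀ = -117°, k₀ = 0.9996.
P1 (34.2812°, -119.8249°) → (239950.552, 3796948.204) m.
P2 (34.7309°, -119.7466°) → (248516.384, 3846637.246) m.
P3 (34.3742°, -119.3749°) → (281626.648, 3806203.899) m.

P1: E 239951 m, N 3796948 m; P2: E 248516 m, N 3846637 m; P3: E 281627 m, N 3806204 m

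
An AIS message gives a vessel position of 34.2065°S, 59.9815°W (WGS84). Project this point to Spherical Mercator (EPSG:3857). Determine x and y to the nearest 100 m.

Web Mercator is spherical with R = a = 6378137 m.
x = R·λ = 6378137 × -1.046874665 = -6677110.037 m.
y = R·ln tan(π/4 + φ/2) = 6378137 × -0.636010758 = -4056563.749 m.

x -6677100 m, y -4056600 m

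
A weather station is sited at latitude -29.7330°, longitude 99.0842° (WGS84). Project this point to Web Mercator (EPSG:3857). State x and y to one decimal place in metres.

x 11030002.7 m, y -3469275.4 m

Web Mercator is spherical with R = a = 6378137 m.
x = R·λ = 6378137 × 1.729345527 = 11030002.690 m.
y = R·ln tan(π/4 + φ/2) = 6378137 × -0.543932412 = -3469275.446 m.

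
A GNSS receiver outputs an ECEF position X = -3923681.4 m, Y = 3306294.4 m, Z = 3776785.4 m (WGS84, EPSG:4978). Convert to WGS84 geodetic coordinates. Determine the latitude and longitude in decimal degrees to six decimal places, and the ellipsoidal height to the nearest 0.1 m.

λ = atan2(Y, X) = 139.88079962°; p = √(X²+Y²) = 5130970.5 m.
Bowring's method on WGS84 (a = 6378137 m, b = 6356752.314 m) gives φ = 36.53979989°, h = 506.396 m.

lat 36.539800°, lon 139.880800°, h 506.4 m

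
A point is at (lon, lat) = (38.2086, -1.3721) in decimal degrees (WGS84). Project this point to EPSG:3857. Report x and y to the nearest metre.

Web Mercator is spherical with R = a = 6378137 m.
x = R·λ = 6378137 × 0.666865873 = 4253361.896 m.
y = R·ln tan(π/4 + φ/2) = 6378137 × -0.023949952 = -152756.075 m.

x 4253362 m, y -152756 m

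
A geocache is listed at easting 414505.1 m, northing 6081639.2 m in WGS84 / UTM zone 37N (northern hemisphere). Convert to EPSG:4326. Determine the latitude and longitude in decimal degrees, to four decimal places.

Zone 37N: λ₀ = 39°, k₀ = 0.9996, false easting 500000 m.
Meridian distance M = (N − FN)/k₀ = 6084072.8 m.
Inverse transverse Mercator on WGS84 gives φ = 54.87450031°, λ = 37.66759995°.

lat 54.8745°, lon 37.6676°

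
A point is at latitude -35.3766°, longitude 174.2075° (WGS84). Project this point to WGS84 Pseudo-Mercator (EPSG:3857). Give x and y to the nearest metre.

x 19392690 m, y -4215178 m

Web Mercator is spherical with R = a = 6378137 m.
x = R·λ = 6378137 × 3.040494457 = 19392690.192 m.
y = R·ln tan(π/4 + φ/2) = 6378137 × -0.660879201 = -4215178.085 m.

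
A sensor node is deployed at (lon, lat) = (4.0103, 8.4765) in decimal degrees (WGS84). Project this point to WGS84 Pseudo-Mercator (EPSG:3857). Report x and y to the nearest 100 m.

x 446400 m, y 947100 m

Web Mercator is spherical with R = a = 6378137 m.
x = R·λ = 6378137 × 0.069992939 = 446424.554 m.
y = R·ln tan(π/4 + φ/2) = 6378137 × 0.148485479 = 947060.726 m.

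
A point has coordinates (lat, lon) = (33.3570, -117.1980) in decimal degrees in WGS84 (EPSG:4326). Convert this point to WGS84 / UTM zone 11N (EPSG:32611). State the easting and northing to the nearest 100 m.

E 481600 m, N 3690900 m

Zone 11 central meridian λ₀ = 6×11 − 183 = -117°; Δλ = -0.1980°.
Transverse Mercator on WGS84 with k₀ = 0.9996 gives E = 481578.499 m, N = 3690882.635 m.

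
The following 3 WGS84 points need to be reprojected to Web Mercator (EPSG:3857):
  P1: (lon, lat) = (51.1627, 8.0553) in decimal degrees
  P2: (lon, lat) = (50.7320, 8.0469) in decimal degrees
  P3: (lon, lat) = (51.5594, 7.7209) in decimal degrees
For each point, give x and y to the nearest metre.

Web Mercator: x = R·λ, y = R·ln tan(π/4+φ/2), R = 6378137 m.
P1 (8.0553°, 51.1627°) → (5695405.712, 899680.640) m.
P2 (8.0469°, 50.7320°) → (5647460.407, 898736.248) m.
P3 (7.7209°, 51.5594°) → (5739566.154, 862099.756) m.

P1: x 5695406 m, y 899681 m; P2: x 5647460 m, y 898736 m; P3: x 5739566 m, y 862100 m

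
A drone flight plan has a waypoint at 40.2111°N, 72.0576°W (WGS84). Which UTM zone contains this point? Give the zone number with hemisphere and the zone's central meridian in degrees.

UTM zone = ⌊(λ + 180)/6⌋ + 1; -72.0576° ∈ [-78°, -72°) → zone 18.
Hemisphere: N (φ ≥ 0).
Central meridian λ₀ = 6×18 − 183 = -75°.

Zone 18N, central meridian -75°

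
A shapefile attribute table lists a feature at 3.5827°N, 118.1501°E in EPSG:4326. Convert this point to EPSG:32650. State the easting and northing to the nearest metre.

E 627737 m, N 396081 m

Zone 50 central meridian λ₀ = 6×50 − 183 = 117°; Δλ = +1.1501°.
Transverse Mercator on WGS84 with k₀ = 0.9996 gives E = 627737.460 m, N = 396081.297 m.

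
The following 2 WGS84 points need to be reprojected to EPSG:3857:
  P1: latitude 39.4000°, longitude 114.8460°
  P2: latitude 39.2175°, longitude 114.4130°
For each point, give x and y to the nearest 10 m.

P1: x 12784600 m, y 4779130 m; P2: x 12736400 m, y 4752870 m

Web Mercator: x = R·λ, y = R·ln tan(π/4+φ/2), R = 6378137 m.
P1 (39.4000°, 114.8460°) → (12784598.240, 4779131.181) m.
P2 (39.2175°, 114.4130°) → (12736396.900, 4752874.640) m.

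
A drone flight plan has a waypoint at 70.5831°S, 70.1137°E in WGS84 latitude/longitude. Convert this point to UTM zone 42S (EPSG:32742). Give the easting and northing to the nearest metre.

E 541319 m, N 2168720 m

Zone 42 central meridian λ₀ = 6×42 − 183 = 69°; Δλ = +1.1137°.
Transverse Mercator on WGS84 with k₀ = 0.9996 gives E = 541319.366 m, N = 2168720.185 m.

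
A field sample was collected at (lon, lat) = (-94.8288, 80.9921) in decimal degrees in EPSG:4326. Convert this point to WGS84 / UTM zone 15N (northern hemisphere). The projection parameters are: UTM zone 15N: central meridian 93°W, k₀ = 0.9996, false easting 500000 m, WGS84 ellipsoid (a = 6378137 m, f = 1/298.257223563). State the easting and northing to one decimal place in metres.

E 468038.5 m, N 8992826.4 m

Zone 15 central meridian λ₀ = 6×15 − 183 = -93°; Δλ = -1.8288°.
Transverse Mercator on WGS84 with k₀ = 0.9996 gives E = 468038.543 m, N = 8992826.377 m.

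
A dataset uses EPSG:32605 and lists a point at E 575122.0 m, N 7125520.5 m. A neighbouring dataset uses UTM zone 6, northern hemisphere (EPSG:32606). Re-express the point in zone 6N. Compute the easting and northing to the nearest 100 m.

UTM 5N → geographic: φ = 64.24760012°, λ = -151.45030083°.
UTM 6N (λ₀ = -147°) forward: E = 284389.446 m, N = 7132152.471 m.

E 284400 m, N 7132200 m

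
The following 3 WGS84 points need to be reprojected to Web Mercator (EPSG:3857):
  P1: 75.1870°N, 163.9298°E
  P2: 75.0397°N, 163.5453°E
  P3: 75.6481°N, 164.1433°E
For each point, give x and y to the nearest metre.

P1: x 18248582 m, y 13013167 m; P2: x 18205780 m, y 12949340 m; P3: x 18272349 m, y 13217056 m

Web Mercator: x = R·λ, y = R·ln tan(π/4+φ/2), R = 6378137 m.
P1 (75.1870°, 163.9298°) → (18248581.862, 13013166.836) m.
P2 (75.0397°, 163.5453°) → (18205779.518, 12949340.417) m.
P3 (75.6481°, 164.1433°) → (18272348.573, 13217055.511) m.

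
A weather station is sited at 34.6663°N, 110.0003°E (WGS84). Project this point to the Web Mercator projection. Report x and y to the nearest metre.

x 12245177 m, y 4118625 m

Web Mercator is spherical with R = a = 6378137 m.
x = R·λ = 6378137 × 1.919867413 = 12245177.383 m.
y = R·ln tan(π/4 + φ/2) = 6378137 × 0.645741007 = 4118624.610 m.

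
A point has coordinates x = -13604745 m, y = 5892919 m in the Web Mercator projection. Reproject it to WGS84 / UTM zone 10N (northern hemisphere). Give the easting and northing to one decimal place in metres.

E 560129.8 m, N 5171905.5 m

Web Mercator inverse (R = 6378137 m) → φ = 46.69800277°, λ = -122.21350370°.
UTM 10N forward: E = 560129.803 m, N = 5171905.494 m.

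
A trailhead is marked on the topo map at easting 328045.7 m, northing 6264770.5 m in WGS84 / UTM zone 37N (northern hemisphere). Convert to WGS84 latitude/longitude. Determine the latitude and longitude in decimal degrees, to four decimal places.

lat 56.4959°, lon 36.2066°

Zone 37N: λ₀ = 39°, k₀ = 0.9996, false easting 500000 m.
Meridian distance M = (N − FN)/k₀ = 6267277.4 m.
Inverse transverse Mercator on WGS84 gives φ = 56.49589980°, λ = 36.20659955°.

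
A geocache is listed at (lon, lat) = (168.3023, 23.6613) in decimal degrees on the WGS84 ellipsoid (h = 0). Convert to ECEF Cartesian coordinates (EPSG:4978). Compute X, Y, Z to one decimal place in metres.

WGS84: a = 6378137 m, e² = 0.006694380; N(φ) = a/√(1−e²sin²φ) = 6381578.336 m.
X = (N+h)·cosφ·cosλ = -5723706.536 m; Y = (N+h)·cosφ·sinλ = 1185083.025 m; Z = (N(1−e²)+h)·sinφ = 2543968.708 m.

X -5723706.5 m, Y 1185083.0 m, Z 2543968.7 m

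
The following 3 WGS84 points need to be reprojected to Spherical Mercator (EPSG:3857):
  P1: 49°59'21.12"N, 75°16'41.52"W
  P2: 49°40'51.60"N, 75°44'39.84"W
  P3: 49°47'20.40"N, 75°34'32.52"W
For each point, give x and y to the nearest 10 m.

Web Mercator: x = R·λ, y = R·ln tan(π/4+φ/2), R = 6378137 m.
P1 (49.9892°, -75.2782°) → (-8379930.892, 6444405.681) m.
P2 (49.6810°, -75.7444°) → (-8431828.038, 6391212.852) m.
P3 (49.7890°, -75.5757°) → (-8413048.440, 6409814.229) m.

P1: x -8379930 m, y 6444410 m; P2: x -8431830 m, y 6391210 m; P3: x -8413050 m, y 6409810 m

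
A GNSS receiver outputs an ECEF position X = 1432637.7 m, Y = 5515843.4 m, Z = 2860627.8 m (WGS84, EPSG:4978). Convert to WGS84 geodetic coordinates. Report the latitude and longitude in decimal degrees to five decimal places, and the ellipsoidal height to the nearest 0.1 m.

lat 26.80960°, lon 75.44020°, h 2717.0 m

λ = atan2(Y, X) = 75.44020020°; p = √(X²+Y²) = 5698857.7 m.
Bowring's method on WGS84 (a = 6378137 m, b = 6356752.314 m) gives φ = 26.80959971°, h = 2716.984 m.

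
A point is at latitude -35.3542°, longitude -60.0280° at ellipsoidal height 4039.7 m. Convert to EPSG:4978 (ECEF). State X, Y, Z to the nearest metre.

WGS84: a = 6378137 m, e² = 0.006694380; N(φ) = a/√(1−e²sin²φ) = 6385296.885 m.
X = (N+h)·cosφ·cosλ = 2603335.652 m; Y = (N+h)·cosφ·sinλ = -4514202.850 m; Z = (N(1−e²)+h)·sinφ = -3672324.170 m.

X 2603336 m, Y -4514203 m, Z -3672324 m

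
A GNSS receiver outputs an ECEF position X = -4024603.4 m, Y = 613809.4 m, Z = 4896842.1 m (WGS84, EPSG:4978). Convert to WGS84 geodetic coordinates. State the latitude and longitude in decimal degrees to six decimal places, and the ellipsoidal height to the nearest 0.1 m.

λ = atan2(Y, X) = 171.32840021°; p = √(X²+Y²) = 4071141.7 m.
Bowring's method on WGS84 (a = 6378137 m, b = 6356752.314 m) gives φ = 50.44949990°, h = 2677.655 m.

lat 50.449500°, lon 171.328400°, h 2677.7 m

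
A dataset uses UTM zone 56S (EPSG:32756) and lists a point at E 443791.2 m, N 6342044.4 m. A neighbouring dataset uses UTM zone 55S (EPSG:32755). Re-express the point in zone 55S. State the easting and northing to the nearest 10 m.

E 1004220 m, N 6329230 m

UTM 56S → geographic: φ = -33.05870025°, λ = 152.39790022°.
UTM 55S (λ₀ = 147°) forward: E = 1004219.045 m, N = 6329225.784 m.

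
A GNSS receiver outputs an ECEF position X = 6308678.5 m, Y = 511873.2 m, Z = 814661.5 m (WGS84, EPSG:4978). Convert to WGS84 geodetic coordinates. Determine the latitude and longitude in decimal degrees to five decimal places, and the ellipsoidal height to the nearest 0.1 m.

lat 7.38310°, lon 4.63870°, h 3836.2 m

λ = atan2(Y, X) = 4.63870011°; p = √(X²+Y²) = 6329410.6 m.
Bowring's method on WGS84 (a = 6378137 m, b = 6356752.314 m) gives φ = 7.38310020°, h = 3836.211 m.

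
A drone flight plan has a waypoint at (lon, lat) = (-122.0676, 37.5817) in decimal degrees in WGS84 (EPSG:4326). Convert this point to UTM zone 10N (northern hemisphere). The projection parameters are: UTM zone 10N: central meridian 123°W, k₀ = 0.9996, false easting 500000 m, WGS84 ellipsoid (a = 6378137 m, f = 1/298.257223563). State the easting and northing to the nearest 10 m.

Zone 10 central meridian λ₀ = 6×10 − 183 = -123°; Δλ = +0.9324°.
Transverse Mercator on WGS84 with k₀ = 0.9996 gives E = 582325.967 m, N = 4159813.984 m.

E 582330 m, N 4159810 m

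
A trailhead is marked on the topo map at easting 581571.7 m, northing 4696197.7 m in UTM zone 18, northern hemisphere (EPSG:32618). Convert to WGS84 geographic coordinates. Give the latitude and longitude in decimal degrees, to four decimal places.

Zone 18N: λ₀ = -75°, k₀ = 0.9996, false easting 500000 m.
Meridian distance M = (N − FN)/k₀ = 4698076.9 m.
Inverse transverse Mercator on WGS84 gives φ = 42.41380045°, λ = -74.00859970°.

lat 42.4138°, lon -74.0086°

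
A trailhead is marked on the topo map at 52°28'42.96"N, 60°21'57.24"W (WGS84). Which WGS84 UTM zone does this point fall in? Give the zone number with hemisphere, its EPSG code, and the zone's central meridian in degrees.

UTM zone = ⌊(λ + 180)/6⌋ + 1; -60.3659° ∈ [-66°, -60°) → zone 20.
Hemisphere: N (φ ≥ 0).
Central meridian λ₀ = 6×20 − 183 = -63°.
EPSG code: 32620.

Zone 20N (EPSG:32620), central meridian -63°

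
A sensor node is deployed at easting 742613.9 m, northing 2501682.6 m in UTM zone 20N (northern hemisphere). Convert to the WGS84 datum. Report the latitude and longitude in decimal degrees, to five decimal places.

lat 22.60470°, lon -60.63990°

Zone 20N: λ₀ = -63°, k₀ = 0.9996, false easting 500000 m.
Meridian distance M = (N − FN)/k₀ = 2502683.7 m.
Inverse transverse Mercator on WGS84 gives φ = 22.60469972°, λ = -60.63989979°.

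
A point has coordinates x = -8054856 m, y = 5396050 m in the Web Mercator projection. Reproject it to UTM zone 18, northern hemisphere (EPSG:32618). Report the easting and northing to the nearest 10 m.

Web Mercator inverse (R = 6378137 m) → φ = 43.54989780°, λ = -72.35800256°.
UTM 18N forward: E = 713418.474 m, N = 4825274.373 m.

E 713420 m, N 4825270 m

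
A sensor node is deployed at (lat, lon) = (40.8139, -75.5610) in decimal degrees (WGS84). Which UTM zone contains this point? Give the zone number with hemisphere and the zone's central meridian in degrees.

UTM zone = ⌊(λ + 180)/6⌋ + 1; -75.5610° ∈ [-78°, -72°) → zone 18.
Hemisphere: N (φ ≥ 0).
Central meridian λ₀ = 6×18 − 183 = -75°.

Zone 18N, central meridian -75°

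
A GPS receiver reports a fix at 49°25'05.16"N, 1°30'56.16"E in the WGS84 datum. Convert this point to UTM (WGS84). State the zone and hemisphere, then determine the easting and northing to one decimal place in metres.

Zone 31N: E 392340.8 m, N 5474994.9 m

Longitude 1.5156° lies in the 6° band [0°, 6°), giving zone 31; latitude is north of the equator, so 31N.
Zone 31 central meridian λ₀ = 6×31 − 183 = 3°; Δλ = -1.4844°.
Transverse Mercator on WGS84 with k₀ = 0.9996 gives E = 392340.758 m, N = 5474994.942 m.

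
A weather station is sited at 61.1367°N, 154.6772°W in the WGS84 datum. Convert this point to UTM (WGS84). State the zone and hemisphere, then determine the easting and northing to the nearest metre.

Longitude -154.6772° lies in the 6° band [-156°, -150°), giving zone 5; latitude is north of the equator, so 5N.
Zone 5 central meridian λ₀ = 6×5 − 183 = -153°; Δλ = -1.6772°.
Transverse Mercator on WGS84 with k₀ = 0.9996 gives E = 409684.213 m, N = 6779171.571 m.

Zone 5N: E 409684 m, N 6779172 m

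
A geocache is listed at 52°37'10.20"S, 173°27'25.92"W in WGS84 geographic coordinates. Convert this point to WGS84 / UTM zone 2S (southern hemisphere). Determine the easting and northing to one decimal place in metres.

Zone 2 central meridian λ₀ = 6×2 − 183 = -171°; Δλ = -2.4572°.
Transverse Mercator on WGS84 with k₀ = 0.9996 gives E = 333663.714 m, N = 4167220.609 m.

E 333663.7 m, N 4167220.6 m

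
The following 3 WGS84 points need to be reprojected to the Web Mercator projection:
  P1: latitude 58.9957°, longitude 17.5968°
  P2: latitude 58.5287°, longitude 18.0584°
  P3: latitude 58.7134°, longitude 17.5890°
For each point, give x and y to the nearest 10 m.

Web Mercator: x = R·λ, y = R·ln tan(π/4+φ/2), R = 6378137 m.
P1 (58.9957°, 17.5968°) → (1958866.816, 8179457.549) m.
P2 (58.5287°, 18.0584°) → (2010251.893, 8079210.712) m.
P3 (58.7134°, 17.5890°) → (1957998.524, 8118697.795) m.

P1: x 1958870 m, y 8179460 m; P2: x 2010250 m, y 8079210 m; P3: x 1958000 m, y 8118700 m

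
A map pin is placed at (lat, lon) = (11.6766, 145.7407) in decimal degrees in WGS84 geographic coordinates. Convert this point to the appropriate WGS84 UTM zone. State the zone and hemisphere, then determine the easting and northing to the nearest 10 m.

Longitude 145.7407° lies in the 6° band [144°, 150°), giving zone 55; latitude is north of the equator, so 55N.
Zone 55 central meridian λ₀ = 6×55 − 183 = 147°; Δλ = -1.2593°.
Transverse Mercator on WGS84 with k₀ = 0.9996 gives E = 362742.290 m, N = 1291098.421 m.

Zone 55N: E 362740 m, N 1291100 m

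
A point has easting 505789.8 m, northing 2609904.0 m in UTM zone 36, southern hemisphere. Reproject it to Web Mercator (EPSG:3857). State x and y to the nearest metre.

Unproject from UTM 36S (λ₀ = 33°) → φ = -66.62960011°, λ = 33.13079904°.
Web Mercator (R = 6378137 m): x = 3688103.678 m, y = -10051326.406 m.

x 3688104 m, y -10051326 m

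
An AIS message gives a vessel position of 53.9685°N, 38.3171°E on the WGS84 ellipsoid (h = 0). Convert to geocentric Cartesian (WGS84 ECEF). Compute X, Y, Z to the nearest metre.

WGS84: a = 6378137 m, e² = 0.006694380; N(φ) = a/√(1−e²sin²φ) = 6392144.842 m.
X = (N+h)·cosφ·cosλ = 2950103.535 m; Y = (N+h)·cosφ·sinλ = 2331281.335 m; Z = (N(1−e²)+h)·sinφ = 5134682.219 m.

X 2950104 m, Y 2331281 m, Z 5134682 m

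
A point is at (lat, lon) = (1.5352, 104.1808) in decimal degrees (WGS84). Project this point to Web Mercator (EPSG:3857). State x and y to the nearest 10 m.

Web Mercator is spherical with R = a = 6378137 m.
x = R·λ = 6378137 × 1.818297977 = 11597353.606 m.
y = R·ln tan(π/4 + φ/2) = 6378137 × 0.026797501 = 170918.135 m.

x 11597350 m, y 170920 m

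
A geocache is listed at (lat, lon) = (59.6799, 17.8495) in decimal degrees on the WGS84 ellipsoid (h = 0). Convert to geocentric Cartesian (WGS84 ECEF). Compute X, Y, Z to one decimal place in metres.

WGS84: a = 6378137 m, e² = 0.006694380; N(φ) = a/√(1−e²sin²φ) = 6394104.768 m.
X = (N+h)·cosφ·cosλ = 3072561.938 m; Y = (N+h)·cosφ·sinλ = 989420.666 m; Z = (N(1−e²)+h)·sinφ = 5482559.855 m.

X 3072561.9 m, Y 989420.7 m, Z 5482559.9 m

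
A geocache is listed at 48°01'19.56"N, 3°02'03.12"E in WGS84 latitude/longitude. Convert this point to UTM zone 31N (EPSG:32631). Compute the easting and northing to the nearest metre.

E 502550 m, N 5318757 m

Zone 31 central meridian λ₀ = 6×31 − 183 = 3°; Δλ = +0.0342°.
Transverse Mercator on WGS84 with k₀ = 0.9996 gives E = 502550.076 m, N = 5318757.118 m.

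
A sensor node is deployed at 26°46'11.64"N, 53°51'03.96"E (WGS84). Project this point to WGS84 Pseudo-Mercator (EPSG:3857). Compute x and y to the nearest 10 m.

x 5994680 m, y 3094750 m

Web Mercator is spherical with R = a = 6378137 m.
x = R·λ = 6378137 × 0.939879001 = 5994677.031 m.
y = R·ln tan(π/4 + φ/2) = 6378137 × 0.485212702 = 3094753.091 m.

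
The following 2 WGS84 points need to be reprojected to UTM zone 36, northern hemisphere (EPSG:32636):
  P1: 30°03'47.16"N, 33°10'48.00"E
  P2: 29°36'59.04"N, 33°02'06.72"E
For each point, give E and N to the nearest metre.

P1: E 517350 m, N 3325791 m; P2: E 503408 m, N 3276281 m

UTM zone 36N: λ₀ = 33°, k₀ = 0.9996.
P1 (30.0631°, 33.1800°) → (517349.604, 3325791.030) m.
P2 (29.6164°, 33.0352°) → (503407.939, 3276281.118) m.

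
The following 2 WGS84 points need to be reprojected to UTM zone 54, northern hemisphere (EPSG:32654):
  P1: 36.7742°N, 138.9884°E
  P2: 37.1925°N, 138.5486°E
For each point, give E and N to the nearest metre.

UTM zone 54N: λ₀ = 141°, k₀ = 0.9996.
P1 (36.7742°, 138.9884°) → (320477.338, 4071711.213) m.
P2 (37.1925°, 138.5486°) → (282417.122, 4119042.058) m.

P1: E 320477 m, N 4071711 m; P2: E 282417 m, N 4119042 m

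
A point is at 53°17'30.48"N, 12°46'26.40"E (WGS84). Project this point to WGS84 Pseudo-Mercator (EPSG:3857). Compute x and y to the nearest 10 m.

Web Mercator is spherical with R = a = 6378137 m.
x = R·λ = 6378137 × 0.222948359 = 1421995.175 m.
y = R·ln tan(π/4 + φ/2) = 6378137 × 1.103324761 = 7037156.478 m.

x 1422000 m, y 7037160 m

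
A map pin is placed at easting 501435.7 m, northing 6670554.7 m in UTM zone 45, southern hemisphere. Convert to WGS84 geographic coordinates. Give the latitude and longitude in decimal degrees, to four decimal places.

lat -30.0962°, lon 87.0149°

Zone 45S: λ₀ = 87°, k₀ = 0.9996, false easting 500000 m, false northing 10000000 m.
Meridian distance M = (N − FN)/k₀ = -3330777.6 m.
Inverse transverse Mercator on WGS84 gives φ = -30.09620033°, λ = 87.01490018°.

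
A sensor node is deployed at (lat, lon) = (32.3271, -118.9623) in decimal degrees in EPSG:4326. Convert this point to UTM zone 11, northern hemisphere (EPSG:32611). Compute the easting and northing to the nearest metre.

Zone 11 central meridian λ₀ = 6×11 − 183 = -117°; Δλ = -1.9623°.
Transverse Mercator on WGS84 with k₀ = 0.9996 gives E = 315295.739 m, N = 3578384.987 m.

E 315296 m, N 3578385 m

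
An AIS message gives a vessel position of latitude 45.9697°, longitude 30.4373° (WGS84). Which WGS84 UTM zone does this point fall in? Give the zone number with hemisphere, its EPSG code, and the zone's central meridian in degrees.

UTM zone = ⌊(λ + 180)/6⌋ + 1; 30.4373° ∈ [30°, 36°) → zone 36.
Hemisphere: N (φ ≥ 0).
Central meridian λ₀ = 6×36 − 183 = 33°.
EPSG code: 32636.

Zone 36N (EPSG:32636), central meridian 33°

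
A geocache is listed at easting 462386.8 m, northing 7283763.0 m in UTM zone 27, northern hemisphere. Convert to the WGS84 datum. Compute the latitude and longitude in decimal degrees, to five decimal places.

lat 65.67350°, lon -21.81830°

Zone 27N: λ₀ = -21°, k₀ = 0.9996, false easting 500000 m.
Meridian distance M = (N − FN)/k₀ = 7286677.7 m.
Inverse transverse Mercator on WGS84 gives φ = 65.67350033°, λ = -21.81830015°.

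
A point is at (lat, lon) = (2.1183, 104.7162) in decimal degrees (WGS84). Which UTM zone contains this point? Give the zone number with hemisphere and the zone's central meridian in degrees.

Zone 48N, central meridian 105°

UTM zone = ⌊(λ + 180)/6⌋ + 1; 104.7162° ∈ [102°, 108°) → zone 48.
Hemisphere: N (φ ≥ 0).
Central meridian λ₀ = 6×48 − 183 = 105°.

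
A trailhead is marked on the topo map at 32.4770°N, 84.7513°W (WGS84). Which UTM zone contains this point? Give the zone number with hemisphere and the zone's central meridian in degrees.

Zone 16N, central meridian -87°

UTM zone = ⌊(λ + 180)/6⌋ + 1; -84.7513° ∈ [-90°, -84°) → zone 16.
Hemisphere: N (φ ≥ 0).
Central meridian λ₀ = 6×16 − 183 = -87°.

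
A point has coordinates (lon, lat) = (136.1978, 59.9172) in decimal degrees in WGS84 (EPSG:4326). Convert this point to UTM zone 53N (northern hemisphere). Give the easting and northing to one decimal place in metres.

Zone 53 central meridian λ₀ = 6×53 − 183 = 135°; Δλ = +1.1978°.
Transverse Mercator on WGS84 with k₀ = 0.9996 gives E = 566974.959 m, N = 6642795.810 m.

E 566975.0 m, N 6642795.8 m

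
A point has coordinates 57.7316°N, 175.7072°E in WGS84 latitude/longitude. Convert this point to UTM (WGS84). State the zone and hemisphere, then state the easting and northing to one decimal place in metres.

Longitude 175.7072° lies in the 6° band [174°, 180°), giving zone 60; latitude is north of the equator, so 60N.
Zone 60 central meridian λ₀ = 6×60 − 183 = 177°; Δλ = -1.2928°.
Transverse Mercator on WGS84 with k₀ = 0.9996 gives E = 423015.482 m, N = 6399563.427 m.

Zone 60N: E 423015.5 m, N 6399563.4 m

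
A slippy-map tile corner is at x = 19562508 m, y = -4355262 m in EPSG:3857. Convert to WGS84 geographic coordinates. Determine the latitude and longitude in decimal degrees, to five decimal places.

R = 6378137 m. λ = x/R = 175.73299932°.
φ = 2·arctan(exp(y/R)) − 90° = 2·arctan(0.50518) − 90° = -36.39610076°.

lat -36.39610°, lon 175.73300°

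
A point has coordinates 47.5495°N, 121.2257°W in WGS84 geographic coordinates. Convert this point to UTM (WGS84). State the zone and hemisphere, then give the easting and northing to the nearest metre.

Zone 10N: E 633501 m, N 5267756 m

Longitude -121.2257° lies in the 6° band [-126°, -120°), giving zone 10; latitude is north of the equator, so 10N.
Zone 10 central meridian λ₀ = 6×10 − 183 = -123°; Δλ = +1.7743°.
Transverse Mercator on WGS84 with k₀ = 0.9996 gives E = 633501.097 m, N = 5267756.453 m.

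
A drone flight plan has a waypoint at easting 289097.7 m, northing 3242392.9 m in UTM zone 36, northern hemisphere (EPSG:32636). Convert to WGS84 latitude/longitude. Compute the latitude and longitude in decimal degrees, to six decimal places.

lat 29.292900°, lon 30.828800°

Zone 36N: λ₀ = 33°, k₀ = 0.9996, false easting 500000 m.
Meridian distance M = (N − FN)/k₀ = 3243690.4 m.
Inverse transverse Mercator on WGS84 gives φ = 29.29290013°, λ = 30.82880000°.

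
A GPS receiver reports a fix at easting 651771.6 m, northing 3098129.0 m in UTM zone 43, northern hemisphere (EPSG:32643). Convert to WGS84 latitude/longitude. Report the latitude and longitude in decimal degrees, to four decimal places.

lat 27.9997°, lon 76.5435°

Zone 43N: λ₀ = 75°, k₀ = 0.9996, false easting 500000 m.
Meridian distance M = (N − FN)/k₀ = 3099368.7 m.
Inverse transverse Mercator on WGS84 gives φ = 27.99969982°, λ = 76.54350025°.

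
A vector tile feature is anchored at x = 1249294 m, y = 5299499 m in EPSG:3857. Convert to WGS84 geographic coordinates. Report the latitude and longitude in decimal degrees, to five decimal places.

R = 6378137 m. λ = x/R = 11.22259895°.
φ = 2·arctan(exp(y/R)) − 90° = 2·arctan(2.29535) − 90° = 42.91800047°.

lat 42.91800°, lon 11.22260°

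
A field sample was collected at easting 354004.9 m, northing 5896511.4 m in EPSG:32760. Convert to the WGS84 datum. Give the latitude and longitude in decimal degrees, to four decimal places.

Zone 60S: λ₀ = 177°, k₀ = 0.9996, false easting 500000 m, false northing 10000000 m.
Meridian distance M = (N − FN)/k₀ = -4105130.7 m.
Inverse transverse Mercator on WGS84 gives φ = -37.06630037°, λ = 175.35779946°.

lat -37.0663°, lon 175.3578°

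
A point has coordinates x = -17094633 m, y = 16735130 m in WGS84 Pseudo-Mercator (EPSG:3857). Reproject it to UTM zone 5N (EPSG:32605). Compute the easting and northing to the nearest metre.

Web Mercator inverse (R = 6378137 m) → φ = 81.70380027°, λ = -153.56370100°.
UTM 5N forward: E = 490919.587 m, N = 9071809.395 m.

E 490920 m, N 9071809 m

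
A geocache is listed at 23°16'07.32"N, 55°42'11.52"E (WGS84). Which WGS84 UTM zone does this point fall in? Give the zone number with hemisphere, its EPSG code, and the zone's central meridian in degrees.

UTM zone = ⌊(λ + 180)/6⌋ + 1; 55.7032° ∈ [54°, 60°) → zone 40.
Hemisphere: N (φ ≥ 0).
Central meridian λ₀ = 6×40 − 183 = 57°.
EPSG code: 32640.

Zone 40N (EPSG:32640), central meridian 57°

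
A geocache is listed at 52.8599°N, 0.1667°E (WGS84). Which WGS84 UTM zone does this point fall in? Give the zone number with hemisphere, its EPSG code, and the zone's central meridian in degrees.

UTM zone = ⌊(λ + 180)/6⌋ + 1; 0.1667° ∈ [0°, 6°) → zone 31.
Hemisphere: N (φ ≥ 0).
Central meridian λ₀ = 6×31 − 183 = 3°.
EPSG code: 32631.

Zone 31N (EPSG:32631), central meridian 3°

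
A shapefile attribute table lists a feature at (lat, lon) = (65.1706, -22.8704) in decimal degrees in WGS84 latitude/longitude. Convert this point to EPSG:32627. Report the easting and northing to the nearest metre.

Zone 27 central meridian λ₀ = 6×27 − 183 = -21°; Δλ = -1.8704°.
Transverse Mercator on WGS84 with k₀ = 0.9996 gives E = 412371.173 m, N = 7228766.079 m.

E 412371 m, N 7228766 m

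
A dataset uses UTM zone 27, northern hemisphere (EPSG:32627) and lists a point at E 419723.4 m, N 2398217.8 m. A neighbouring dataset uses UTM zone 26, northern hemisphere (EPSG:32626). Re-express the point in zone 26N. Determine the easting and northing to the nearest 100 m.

E 1041000 m, N 2407100 m

UTM 27N → geographic: φ = 21.68550032°, λ = -21.77600017°.
UTM 26N (λ₀ = -27°) forward: E = 1040955.082 m, N = 2407146.945 m.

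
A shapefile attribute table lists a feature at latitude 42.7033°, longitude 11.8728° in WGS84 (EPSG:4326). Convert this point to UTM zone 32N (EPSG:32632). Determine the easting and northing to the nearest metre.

Zone 32 central meridian λ₀ = 6×32 − 183 = 9°; Δλ = +2.8728°.
Transverse Mercator on WGS84 with k₀ = 0.9996 gives E = 735288.750 m, N = 4731869.867 m.

E 735289 m, N 4731870 m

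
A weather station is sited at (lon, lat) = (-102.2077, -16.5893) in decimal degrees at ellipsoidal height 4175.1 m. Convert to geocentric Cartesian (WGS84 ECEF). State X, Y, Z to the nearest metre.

X -1293757 m, Y -5979972 m, Z -1810513 m

WGS84: a = 6378137 m, e² = 0.006694380; N(φ) = a/√(1−e²sin²φ) = 6379877.976 m.
X = (N+h)·cosφ·cosλ = -1293756.957 m; Y = (N+h)·cosφ·sinλ = -5979972.016 m; Z = (N(1−e²)+h)·sinφ = -1810513.220 m.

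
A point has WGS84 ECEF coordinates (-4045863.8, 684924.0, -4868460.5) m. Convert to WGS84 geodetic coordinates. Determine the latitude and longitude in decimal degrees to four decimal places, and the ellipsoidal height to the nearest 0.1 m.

λ = atan2(Y, X) = 170.39150058°; p = √(X²+Y²) = 4103429.6 m.
Bowring's method on WGS84 (a = 6378137 m, b = 6356752.314 m) gives φ = -50.06330039°, h = 1498.069 m.

lat -50.0633°, lon 170.3915°, h 1498.1 m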